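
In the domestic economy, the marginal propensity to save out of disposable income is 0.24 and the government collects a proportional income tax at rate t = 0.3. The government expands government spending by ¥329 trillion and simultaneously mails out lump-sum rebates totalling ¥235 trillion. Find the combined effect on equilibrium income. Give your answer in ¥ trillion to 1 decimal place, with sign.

+¥1,084.6 trillion

MPC = 1 − MPS = 1 − 0.24 = 0.76.
Expenditure multiplier = 1/(1 − c(1−t)) = 1/(1 − 0.76×0.7) = 1/0.468 ≈ 2.137.
ΔG contributes k·ΔG = (+¥329 trillion) / 0.468 ≈ +¥703 trillion.
ΔT of −¥235 trillion changes first-round spending by −c·ΔT = +¥178.6 trillion, contributing k·(−c·ΔT) = (+¥178.6 trillion) / 0.468 ≈ +¥381.6 trillion.
Net ΔY = k(ΔG − c·ΔT) = (+¥507.6 trillion) / 0.468 ≈ +¥1,084.6 trillion.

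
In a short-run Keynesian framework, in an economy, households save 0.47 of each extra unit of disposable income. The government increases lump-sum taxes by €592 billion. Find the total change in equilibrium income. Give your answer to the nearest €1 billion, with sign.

MPC = 1 − MPS = 1 − 0.47 = 0.53.
A lump-sum tax change of +€592 billion shifts disposable income by −€592 billion; first-round consumption changes by −c × ΔT = −0.53 × (+€592 billion) = −€313.76 billion.
Expenditure multiplier = 1/(1 − MPC) = 1/(1 − 0.53) = 1/0.47 ≈ 2.128.
The tax multiplier is −c × k ≈ −1.128, so ΔY = k × (−c·ΔT) = (−€313.76 billion) / 0.47 ≈ −€668 billion.

−€668 billion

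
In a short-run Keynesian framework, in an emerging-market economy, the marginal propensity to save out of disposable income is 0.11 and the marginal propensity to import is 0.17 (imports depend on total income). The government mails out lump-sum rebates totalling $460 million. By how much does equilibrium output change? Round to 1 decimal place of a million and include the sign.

+$1,462.1 million

MPC = 1 − MPS = 1 − 0.11 = 0.89.
A lump-sum tax change of −$460 million shifts disposable income by +$460 million; first-round consumption changes by −c × ΔT = −0.89 × (−$460 million) = +$409.4 million.
Expenditure multiplier = 1/(1 − c + m) = 1/(1 − 0.89 + 0.17) = 1/0.28 ≈ 3.571.
The tax multiplier is −c × k ≈ −3.179, so ΔY = k × (−c·ΔT) = (+$409.4 million) / 0.28 ≈ +$1,462.1 million.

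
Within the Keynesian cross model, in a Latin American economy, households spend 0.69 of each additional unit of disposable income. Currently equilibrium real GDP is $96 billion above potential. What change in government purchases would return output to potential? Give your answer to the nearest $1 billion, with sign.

−$30 billion

Spending multiplier = 1/(1 − MPC) = 1/(1 − 0.69) = 1/0.31 ≈ 3.226.
Need ΔY = −$96 billion, so ΔG = ΔY/k = (−$96 billion) × 0.31 ≈ −$30 billion.
The government should cut government purchases by $30 billion.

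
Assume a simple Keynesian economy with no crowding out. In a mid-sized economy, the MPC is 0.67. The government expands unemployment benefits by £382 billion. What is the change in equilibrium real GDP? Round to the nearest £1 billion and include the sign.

The transfer change shifts disposable income by +£382 billion, so first-round consumption changes by c·ΔTR = 0.67 × (+£382 billion) = +£255.94 billion.
Expenditure multiplier = 1/(1 − MPC) = 1/(1 − 0.67) = 1/0.33 ≈ 3.03.
The transfer multiplier is c × k ≈ 2.03, so ΔY = k × (c·ΔTR) = (+£255.94 billion) / 0.33 ≈ +£776 billion.

+£776 billion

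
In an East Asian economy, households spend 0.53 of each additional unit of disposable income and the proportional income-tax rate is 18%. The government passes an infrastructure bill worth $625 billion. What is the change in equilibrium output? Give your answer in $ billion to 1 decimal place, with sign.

Government-spending multiplier = 1/(1 − c(1−t)) = 1/(1 − 0.53×0.82) = 1/0.5654 ≈ 1.769.
ΔY = k × ΔG = (+$625 billion) / 0.5654 ≈ +$1,105.4 billion.

+$1,105.4 billion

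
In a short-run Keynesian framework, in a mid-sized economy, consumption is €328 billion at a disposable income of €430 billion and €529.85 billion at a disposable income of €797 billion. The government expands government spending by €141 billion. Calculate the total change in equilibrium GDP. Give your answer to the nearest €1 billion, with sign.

MPC = ΔC/ΔYd = (529.85 − 328)/(797 − 430) = 201.85/367 = 0.55.
Expenditure multiplier = 1/(1 − MPC) = 1/(1 − 0.55) = 1/0.45 ≈ 2.222.
ΔY = k × ΔG = (+€141 billion) / 0.45 ≈ +€313 billion.

+€313 billion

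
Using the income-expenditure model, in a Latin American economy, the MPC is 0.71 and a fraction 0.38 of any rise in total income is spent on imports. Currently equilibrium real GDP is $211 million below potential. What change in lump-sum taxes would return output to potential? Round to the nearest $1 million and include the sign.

Spending multiplier = 1/(1 − c + m) = 1/(1 − 0.71 + 0.38) = 1/0.67 ≈ 1.493.
Tax multiplier = −c·k = −0.71/0.67 ≈ −1.06. Need ΔY = +$211 million, so ΔT = ΔY/(−c·k) = −(+$211 million) × 0.67 / 0.71 ≈ −$199 million.
The government should cut lump-sum taxes by $199 million.

−$199 million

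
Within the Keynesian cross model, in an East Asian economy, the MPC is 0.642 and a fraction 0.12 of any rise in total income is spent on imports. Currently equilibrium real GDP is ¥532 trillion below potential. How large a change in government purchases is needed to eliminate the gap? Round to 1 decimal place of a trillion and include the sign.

+¥254.3 trillion

Spending multiplier = 1/(1 − c + m) = 1/(1 − 0.642 + 0.12) = 1/0.478 ≈ 2.092.
Need ΔY = +¥532 trillion, so ΔG = ΔY/k = (+¥532 trillion) × 0.478 ≈ +¥254.3 trillion.
The government should increase government purchases by ¥254.3 trillion.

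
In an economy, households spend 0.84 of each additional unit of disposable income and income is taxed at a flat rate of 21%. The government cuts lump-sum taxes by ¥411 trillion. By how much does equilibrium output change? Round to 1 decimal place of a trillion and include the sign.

A lump-sum tax change of −¥411 trillion shifts disposable income by +¥411 trillion; first-round consumption changes by −c × ΔT = −0.84 × (−¥411 trillion) = +¥345.24 trillion.
Expenditure multiplier = 1/(1 − c(1−t)) = 1/(1 − 0.84×0.79) = 1/0.3364 ≈ 2.973.
The tax multiplier is −c × k ≈ −2.497, so ΔY = k × (−c·ΔT) = (+¥345.24 trillion) / 0.3364 ≈ +¥1,026.3 trillion.

+¥1,026.3 trillion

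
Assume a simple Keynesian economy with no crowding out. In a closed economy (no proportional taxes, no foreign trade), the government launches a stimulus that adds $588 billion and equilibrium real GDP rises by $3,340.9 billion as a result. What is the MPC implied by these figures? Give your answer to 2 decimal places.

Implied spending multiplier k = ΔY/ΔG = 3,340.9/588 ≈ 5.6818.
Since k = 1/(1 − MPC), MPC = 1 − 1/k = 1 − ΔG/ΔY = 1 − 588/3,340.9 ≈ 0.82.

0.82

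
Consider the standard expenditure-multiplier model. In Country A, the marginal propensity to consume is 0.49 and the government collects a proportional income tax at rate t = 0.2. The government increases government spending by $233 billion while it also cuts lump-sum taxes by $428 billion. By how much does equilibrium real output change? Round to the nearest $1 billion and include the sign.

Expenditure multiplier = 1/(1 − c(1−t)) = 1/(1 − 0.49×0.8) = 1/0.608 ≈ 1.645.
ΔG contributes k·ΔG = (+$233 billion) / 0.608 ≈ +$383.2 billion.
ΔT of −$428 billion changes first-round spending by −c·ΔT = +$209.72 billion, contributing k·(−c·ΔT) = (+$209.72 billion) / 0.608 ≈ +$344.9 billion.
Net ΔY = k(ΔG − c·ΔT) = (+$442.72 billion) / 0.608 ≈ +$728 billion.

+$728 billion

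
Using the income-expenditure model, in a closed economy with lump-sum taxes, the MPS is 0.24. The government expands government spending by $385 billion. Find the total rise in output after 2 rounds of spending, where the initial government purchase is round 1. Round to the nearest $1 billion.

$678 billion

MPC = 1 − MPS = 1 − 0.24 = 0.76.
Round 1 adds ΔG = $385 billion; each later round is MPC = 0.76 times the previous.
After 2 rounds: 385 + 292.6 = ΔG·(1 − c^2)/(1 − c) = 385 × (1 − 0.5776)/0.24 ≈ $678 billion.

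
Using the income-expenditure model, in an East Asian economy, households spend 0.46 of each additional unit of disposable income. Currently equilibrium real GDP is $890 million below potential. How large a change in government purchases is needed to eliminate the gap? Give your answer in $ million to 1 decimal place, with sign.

+$480.6 million

Spending multiplier = 1/(1 − MPC) = 1/(1 − 0.46) = 1/0.54 ≈ 1.852.
Need ΔY = +$890 million, so ΔG = ΔY/k = (+$890 million) × 0.54 = +$480.6 million.
The government should increase government purchases by $480.6 million.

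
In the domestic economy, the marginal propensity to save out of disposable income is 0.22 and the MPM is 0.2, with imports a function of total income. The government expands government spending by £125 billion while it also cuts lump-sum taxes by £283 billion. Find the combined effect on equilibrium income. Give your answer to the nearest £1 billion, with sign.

MPC = 1 − MPS = 1 − 0.22 = 0.78.
Expenditure multiplier = 1/(1 − c + m) = 1/(1 − 0.78 + 0.2) = 1/0.42 ≈ 2.381.
ΔG contributes k·ΔG = (+£125 billion) / 0.42 ≈ +£297.6 billion.
ΔT of −£283 billion changes first-round spending by −c·ΔT = +£220.74 billion, contributing k·(−c·ΔT) = (+£220.74 billion) / 0.42 ≈ +£525.6 billion.
Net ΔY = k(ΔG − c·ΔT) = (+£345.74 billion) / 0.42 ≈ +£823 billion.

+£823 billion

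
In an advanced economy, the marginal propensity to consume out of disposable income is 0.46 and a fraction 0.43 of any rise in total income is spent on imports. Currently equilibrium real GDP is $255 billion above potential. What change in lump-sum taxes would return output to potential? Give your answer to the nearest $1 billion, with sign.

+$538 billion

Spending multiplier = 1/(1 − c + m) = 1/(1 − 0.46 + 0.43) = 1/0.97 ≈ 1.031.
Tax multiplier = −c·k = −0.46/0.97 ≈ −0.474. Need ΔY = −$255 billion, so ΔT = ΔY/(−c·k) = −(−$255 billion) × 0.97 / 0.46 ≈ +$538 billion.
The government should raise lump-sum taxes by $538 billion.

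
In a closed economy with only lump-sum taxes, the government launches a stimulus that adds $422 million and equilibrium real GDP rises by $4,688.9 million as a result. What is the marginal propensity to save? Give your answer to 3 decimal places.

0.090

Implied spending multiplier k = ΔY/ΔG = 4,688.9/422 ≈ 11.1111.
Since k = 1/(1 − MPC), MPC = 1 − 1/k = 1 − ΔG/ΔY = 1 − 422/4,688.9 ≈ 0.910.
MPS = 1 − MPC = 0.090.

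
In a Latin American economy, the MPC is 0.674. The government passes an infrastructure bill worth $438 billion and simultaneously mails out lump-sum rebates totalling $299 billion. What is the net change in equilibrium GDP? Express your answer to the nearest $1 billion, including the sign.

Expenditure multiplier = 1/(1 − MPC) = 1/(1 − 0.674) = 1/0.326 ≈ 3.067.
ΔG contributes k·ΔG = (+$438 billion) / 0.326 ≈ +$1,343.6 billion.
ΔT of −$299 billion changes first-round spending by −c·ΔT = +$201.526 billion, contributing k·(−c·ΔT) = (+$201.526 billion) / 0.326 ≈ +$618.2 billion.
Net ΔY = k(ΔG − c·ΔT) = (+$639.526 billion) / 0.326 ≈ +$1,962 billion.

+$1,962 billion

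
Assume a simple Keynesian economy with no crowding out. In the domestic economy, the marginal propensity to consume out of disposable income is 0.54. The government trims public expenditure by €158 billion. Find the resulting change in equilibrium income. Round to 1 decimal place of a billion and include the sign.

Spending multiplier = 1/(1 − MPC) = 1/(1 − 0.54) = 1/0.46 ≈ 2.174.
ΔY = k × ΔG = (−€158 billion) / 0.46 ≈ −€343.5 billion.

−€343.5 billion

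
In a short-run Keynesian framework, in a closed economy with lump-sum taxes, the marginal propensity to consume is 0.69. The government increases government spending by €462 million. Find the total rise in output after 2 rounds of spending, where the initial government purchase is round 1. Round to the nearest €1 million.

Round 1 adds ΔG = €462 million; each later round is MPC = 0.69 times the previous.
After 2 rounds: 462 + 318.78 = ΔG·(1 − c^2)/(1 − c) = 462 × (1 − 0.4761)/0.31 ≈ €781 million.

€781 million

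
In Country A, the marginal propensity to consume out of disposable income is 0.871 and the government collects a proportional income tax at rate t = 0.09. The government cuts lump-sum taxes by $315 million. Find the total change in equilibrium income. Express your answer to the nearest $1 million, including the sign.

A lump-sum tax change of −$315 million shifts disposable income by +$315 million; first-round consumption changes by −c × ΔT = −0.871 × (−$315 million) = +$274.365 million.
Expenditure multiplier = 1/(1 − c(1−t)) = 1/(1 − 0.871×0.91) = 1/0.20739 ≈ 4.822.
The tax multiplier is −c × k ≈ −4.2, so ΔY = k × (−c·ΔT) = (+$274.365 million) / 0.20739 ≈ +$1,323 million.

+$1,323 million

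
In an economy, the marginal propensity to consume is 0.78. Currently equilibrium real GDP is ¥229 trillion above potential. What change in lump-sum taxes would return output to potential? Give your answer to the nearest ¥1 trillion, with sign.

Spending multiplier = 1/(1 − MPC) = 1/(1 − 0.78) = 1/0.22 ≈ 4.545.
Tax multiplier = −c·k = −0.78/0.22 ≈ −3.545. Need ΔY = −¥229 trillion, so ΔT = ΔY/(−c·k) = −(−¥229 trillion) × 0.22 / 0.78 ≈ +¥65 trillion.
The government should raise lump-sum taxes by ¥65 trillion.

+¥65 trillion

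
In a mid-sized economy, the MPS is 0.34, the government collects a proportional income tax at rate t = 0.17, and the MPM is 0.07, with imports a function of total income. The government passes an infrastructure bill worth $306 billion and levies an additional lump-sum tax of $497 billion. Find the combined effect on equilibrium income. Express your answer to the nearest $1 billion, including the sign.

MPC = 1 − MPS = 1 − 0.34 = 0.66.
Expenditure multiplier = 1/(1 − c(1−t) + m) = 1/(1 − 0.66×0.83 + 0.07) = 1/0.5222 ≈ 1.915.
ΔG contributes k·ΔG = (+$306 billion) / 0.5222 ≈ +$586 billion.
ΔT of +$497 billion changes first-round spending by −c·ΔT = −$328.02 billion, contributing k·(−c·ΔT) = (−$328.02 billion) / 0.5222 ≈ −$628.2 billion.
Net ΔY = k(ΔG − c·ΔT) = (−$22.02 billion) / 0.5222 ≈ −$42 billion.

−$42 billion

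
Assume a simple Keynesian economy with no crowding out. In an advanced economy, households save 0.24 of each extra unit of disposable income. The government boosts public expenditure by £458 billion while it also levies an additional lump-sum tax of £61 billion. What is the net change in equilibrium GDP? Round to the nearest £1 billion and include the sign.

MPC = 1 − MPS = 1 − 0.24 = 0.76.
Expenditure multiplier = 1/(1 − MPC) = 1/(1 − 0.76) = 1/0.24 ≈ 4.167.
ΔG contributes k·ΔG = (+£458 billion) / 0.24 ≈ +£1,908.3 billion.
ΔT of +£61 billion changes first-round spending by −c·ΔT = −£46.36 billion, contributing k·(−c·ΔT) = (−£46.36 billion) / 0.24 ≈ −£193.2 billion.
Net ΔY = k(ΔG − c·ΔT) = (+£411.64 billion) / 0.24 ≈ +£1,715 billion.

+£1,715 billion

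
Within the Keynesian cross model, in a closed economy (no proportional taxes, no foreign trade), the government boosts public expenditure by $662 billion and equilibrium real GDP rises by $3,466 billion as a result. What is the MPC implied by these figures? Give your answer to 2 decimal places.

Implied spending multiplier k = ΔY/ΔG = 3,466/662 ≈ 5.2356.
Since k = 1/(1 − MPC), MPC = 1 − 1/k = 1 − ΔG/ΔY = 1 − 662/3,466 ≈ 0.81.

0.81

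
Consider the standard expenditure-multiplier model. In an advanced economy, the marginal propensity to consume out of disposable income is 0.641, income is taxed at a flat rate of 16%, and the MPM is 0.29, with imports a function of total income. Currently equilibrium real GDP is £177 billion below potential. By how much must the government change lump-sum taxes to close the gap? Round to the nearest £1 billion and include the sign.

Spending multiplier = 1/(1 − c(1−t) + m) = 1/(1 − 0.641×0.84 + 0.29) = 1/0.75156 ≈ 1.331.
Tax multiplier = −c·k = −0.641/0.75156 ≈ −0.853. Need ΔY = +£177 billion, so ΔT = ΔY/(−c·k) = −(+£177 billion) × 0.75156 / 0.641 ≈ −£208 billion.
The government should cut lump-sum taxes by £208 billion.

−£208 billion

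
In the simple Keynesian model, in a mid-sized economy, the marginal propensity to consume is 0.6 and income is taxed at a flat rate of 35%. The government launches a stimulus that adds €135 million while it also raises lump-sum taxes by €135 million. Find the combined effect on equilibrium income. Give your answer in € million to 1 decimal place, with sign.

Expenditure multiplier = 1/(1 − c(1−t)) = 1/(1 − 0.6×0.65) = 1/0.61 ≈ 1.639.
ΔG contributes k·ΔG = (+€135 million) / 0.61 ≈ +€221.3 million.
ΔT of +€135 million changes first-round spending by −c·ΔT = −€81 million, contributing k·(−c·ΔT) = (−€81 million) / 0.61 ≈ −€132.8 million.
Net ΔY = k(ΔG − c·ΔT) = (+€54 million) / 0.61 ≈ +€88.5 million.

+€88.5 million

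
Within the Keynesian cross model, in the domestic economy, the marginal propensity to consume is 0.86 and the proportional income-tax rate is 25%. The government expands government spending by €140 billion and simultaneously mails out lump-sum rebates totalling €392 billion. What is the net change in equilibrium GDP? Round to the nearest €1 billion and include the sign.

Expenditure multiplier = 1/(1 − c(1−t)) = 1/(1 − 0.86×0.75) = 1/0.355 ≈ 2.817.
ΔG contributes k·ΔG = (+€140 billion) / 0.355 ≈ +€394.4 billion.
ΔT of −€392 billion changes first-round spending by −c·ΔT = +€337.12 billion, contributing k·(−c·ΔT) = (+€337.12 billion) / 0.355 ≈ +€949.6 billion.
Net ΔY = k(ΔG − c·ΔT) = (+€477.12 billion) / 0.355 = +€1,344 billion.

+€1,344 billion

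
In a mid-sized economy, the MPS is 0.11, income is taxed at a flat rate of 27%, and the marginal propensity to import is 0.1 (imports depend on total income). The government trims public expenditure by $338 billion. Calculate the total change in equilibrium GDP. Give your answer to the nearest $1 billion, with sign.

MPC = 1 − MPS = 1 − 0.11 = 0.89.
Spending multiplier = 1/(1 − c(1−t) + m) = 1/(1 − 0.89×0.73 + 0.1) = 1/0.4503 ≈ 2.221.
ΔY = k × ΔG = (−$338 billion) / 0.4503 ≈ −$751 billion.

−$751 billion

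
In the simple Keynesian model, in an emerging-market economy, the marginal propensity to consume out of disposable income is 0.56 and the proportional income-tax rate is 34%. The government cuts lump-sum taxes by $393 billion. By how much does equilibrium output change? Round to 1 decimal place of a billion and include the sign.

A lump-sum tax change of −$393 billion shifts disposable income by +$393 billion; first-round consumption changes by −c × ΔT = −0.56 × (−$393 billion) = +$220.08 billion.
Expenditure multiplier = 1/(1 − c(1−t)) = 1/(1 − 0.56×0.66) = 1/0.6304 ≈ 1.586.
The tax multiplier is −c × k ≈ −0.888, so ΔY = k × (−c·ΔT) = (+$220.08 billion) / 0.6304 ≈ +$349.1 billion.

+$349.1 billion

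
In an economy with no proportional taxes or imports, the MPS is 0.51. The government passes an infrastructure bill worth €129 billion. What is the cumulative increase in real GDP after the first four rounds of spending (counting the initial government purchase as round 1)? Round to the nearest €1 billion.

€238 billion

MPC = 1 − MPS = 1 − 0.51 = 0.49.
Round 1 adds ΔG = €129 billion; each later round is MPC = 0.49 times the previous.
After 4 rounds: 129 + 63.21 + 30.9729 + 15.176721 = ΔG·(1 − c^4)/(1 − c) = 129 × (1 − 0.05764801)/0.51 ≈ €238 billion.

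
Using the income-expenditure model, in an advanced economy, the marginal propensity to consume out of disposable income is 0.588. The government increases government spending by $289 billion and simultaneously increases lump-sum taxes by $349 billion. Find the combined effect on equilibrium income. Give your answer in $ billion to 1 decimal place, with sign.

+$203.4 billion

Expenditure multiplier = 1/(1 − MPC) = 1/(1 − 0.588) = 1/0.412 ≈ 2.427.
ΔG contributes k·ΔG = (+$289 billion) / 0.412 ≈ +$701.5 billion.
ΔT of +$349 billion changes first-round spending by −c·ΔT = −$205.212 billion, contributing k·(−c·ΔT) = (−$205.212 billion) / 0.412 ≈ −$498.1 billion.
Net ΔY = k(ΔG − c·ΔT) = (+$83.788 billion) / 0.412 ≈ +$203.4 billion.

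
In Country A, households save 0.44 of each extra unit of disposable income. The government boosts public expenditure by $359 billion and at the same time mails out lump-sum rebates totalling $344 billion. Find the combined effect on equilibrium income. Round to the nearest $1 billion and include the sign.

MPC = 1 − MPS = 1 − 0.44 = 0.56.
Expenditure multiplier = 1/(1 − MPC) = 1/(1 − 0.56) = 1/0.44 ≈ 2.273.
ΔG contributes k·ΔG = (+$359 billion) / 0.44 ≈ +$815.9 billion.
ΔT of −$344 billion changes first-round spending by −c·ΔT = +$192.64 billion, contributing k·(−c·ΔT) = (+$192.64 billion) / 0.44 ≈ +$437.8 billion.
Net ΔY = k(ΔG − c·ΔT) = (+$551.64 billion) / 0.44 ≈ +$1,254 billion.

+$1,254 billion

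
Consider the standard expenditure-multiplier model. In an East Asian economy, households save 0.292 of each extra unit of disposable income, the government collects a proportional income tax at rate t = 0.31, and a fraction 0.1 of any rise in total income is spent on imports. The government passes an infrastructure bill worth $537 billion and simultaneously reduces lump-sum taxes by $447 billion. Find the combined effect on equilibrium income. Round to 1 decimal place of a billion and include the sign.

MPC = 1 − MPS = 1 − 0.292 = 0.708.
Expenditure multiplier = 1/(1 − c(1−t) + m) = 1/(1 − 0.708×0.69 + 0.1) = 1/0.61148 ≈ 1.635.
ΔG contributes k·ΔG = (+$537 billion) / 0.61148 ≈ +$878.2 billion.
ΔT of −$447 billion changes first-round spending by −c·ΔT = +$316.476 billion, contributing k·(−c·ΔT) = (+$316.476 billion) / 0.61148 ≈ +$517.6 billion.
Net ΔY = k(ΔG − c·ΔT) = (+$853.476 billion) / 0.61148 ≈ +$1,395.8 billion.

+$1,395.8 billion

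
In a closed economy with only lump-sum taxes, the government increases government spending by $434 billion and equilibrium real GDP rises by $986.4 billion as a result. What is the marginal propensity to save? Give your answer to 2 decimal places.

0.44

Implied spending multiplier k = ΔY/ΔG = 986.4/434 ≈ 2.2728.
Since k = 1/(1 − MPC), MPC = 1 − 1/k = 1 − ΔG/ΔY = 1 − 434/986.4 ≈ 0.56.
MPS = 1 − MPC = 0.44.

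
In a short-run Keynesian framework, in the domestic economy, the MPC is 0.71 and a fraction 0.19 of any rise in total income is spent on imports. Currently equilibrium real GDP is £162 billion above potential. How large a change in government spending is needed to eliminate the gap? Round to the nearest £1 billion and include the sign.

Spending multiplier = 1/(1 − c + m) = 1/(1 − 0.71 + 0.19) = 1/0.48 ≈ 2.083.
Need ΔY = −£162 billion, so ΔG = ΔY/k = (−£162 billion) × 0.48 ≈ −£78 billion.
The government should cut government spending by £78 billion.

−£78 billion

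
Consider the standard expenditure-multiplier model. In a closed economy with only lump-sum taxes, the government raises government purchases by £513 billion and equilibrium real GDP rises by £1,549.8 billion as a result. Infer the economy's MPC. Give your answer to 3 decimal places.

Implied spending multiplier k = ΔY/ΔG = 1,549.8/513 ≈ 3.0211.
Since k = 1/(1 − MPC), MPC = 1 − 1/k = 1 − ΔG/ΔY = 1 − 513/1,549.8 ≈ 0.669.

0.669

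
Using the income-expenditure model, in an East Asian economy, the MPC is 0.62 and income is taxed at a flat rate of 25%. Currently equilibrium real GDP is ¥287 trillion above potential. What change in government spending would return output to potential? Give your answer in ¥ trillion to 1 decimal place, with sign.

−¥153.5 trillion

Spending multiplier = 1/(1 − c(1−t)) = 1/(1 − 0.62×0.75) = 1/0.535 ≈ 1.869.
Need ΔY = −¥287 trillion, so ΔG = ΔY/k = (−¥287 trillion) × 0.535 ≈ −¥153.5 trillion.
The government should cut government spending by ¥153.5 trillion.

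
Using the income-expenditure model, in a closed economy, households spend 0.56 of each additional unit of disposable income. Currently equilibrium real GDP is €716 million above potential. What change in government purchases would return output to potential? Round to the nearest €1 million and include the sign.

−€315 million

Spending multiplier = 1/(1 − MPC) = 1/(1 − 0.56) = 1/0.44 ≈ 2.273.
Need ΔY = −€716 million, so ΔG = ΔY/k = (−€716 million) × 0.44 ≈ −€315 million.
The government should cut government purchases by €315 million.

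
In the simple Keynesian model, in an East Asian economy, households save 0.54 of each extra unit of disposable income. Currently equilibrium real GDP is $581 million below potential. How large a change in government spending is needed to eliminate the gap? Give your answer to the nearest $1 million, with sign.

MPC = 1 − MPS = 1 − 0.54 = 0.46.
Spending multiplier = 1/(1 − MPC) = 1/(1 − 0.46) = 1/0.54 ≈ 1.852.
Need ΔY = +$581 million, so ΔG = ΔY/k = (+$581 million) × 0.54 ≈ +$314 million.
The government should increase government spending by $314 million.

+$314 million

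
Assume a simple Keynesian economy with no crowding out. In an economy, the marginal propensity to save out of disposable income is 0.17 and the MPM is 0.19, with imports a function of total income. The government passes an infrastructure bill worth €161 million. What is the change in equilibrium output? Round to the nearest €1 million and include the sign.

+€447 million

MPC = 1 − MPS = 1 − 0.17 = 0.83.
Expenditure multiplier = 1/(1 − c + m) = 1/(1 − 0.83 + 0.19) = 1/0.36 ≈ 2.778.
ΔY = k × ΔG = (+€161 million) / 0.36 ≈ +€447 million.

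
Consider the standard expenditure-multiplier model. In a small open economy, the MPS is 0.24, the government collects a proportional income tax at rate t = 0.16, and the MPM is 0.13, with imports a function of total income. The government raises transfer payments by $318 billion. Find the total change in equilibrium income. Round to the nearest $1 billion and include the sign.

+$492 billion

MPC = 1 − MPS = 1 − 0.24 = 0.76.
The transfer change shifts disposable income by +$318 billion, so first-round consumption changes by c·ΔTR = 0.76 × (+$318 billion) = +$241.68 billion.
Expenditure multiplier = 1/(1 − c(1−t) + m) = 1/(1 − 0.76×0.84 + 0.13) = 1/0.4916 ≈ 2.034.
The transfer multiplier is c × k ≈ 1.546, so ΔY = k × (c·ΔTR) = (+$241.68 billion) / 0.4916 ≈ +$492 billion.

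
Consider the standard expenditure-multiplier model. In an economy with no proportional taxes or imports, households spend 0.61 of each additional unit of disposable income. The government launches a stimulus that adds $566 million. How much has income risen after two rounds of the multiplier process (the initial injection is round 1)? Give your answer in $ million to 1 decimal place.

$911.3 million

Round 1 adds ΔG = $566 million; each later round is MPC = 0.61 times the previous.
After 2 rounds: 566 + 345.26 = ΔG·(1 − c^2)/(1 − c) = 566 × (1 − 0.3721)/0.39 ≈ $911.3 million.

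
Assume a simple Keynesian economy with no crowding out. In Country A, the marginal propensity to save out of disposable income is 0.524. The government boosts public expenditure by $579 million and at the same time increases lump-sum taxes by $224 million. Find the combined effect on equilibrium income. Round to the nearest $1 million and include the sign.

MPC = 1 − MPS = 1 − 0.524 = 0.476.
Expenditure multiplier = 1/(1 − MPC) = 1/(1 − 0.476) = 1/0.524 ≈ 1.908.
ΔG contributes k·ΔG = (+$579 million) / 0.524 ≈ +$1,105 million.
ΔT of +$224 million changes first-round spending by −c·ΔT = −$106.624 million, contributing k·(−c·ΔT) = (−$106.624 million) / 0.524 ≈ −$203.5 million.
Net ΔY = k(ΔG − c·ΔT) = (+$472.376 million) / 0.524 ≈ +$901 million.

+$901 million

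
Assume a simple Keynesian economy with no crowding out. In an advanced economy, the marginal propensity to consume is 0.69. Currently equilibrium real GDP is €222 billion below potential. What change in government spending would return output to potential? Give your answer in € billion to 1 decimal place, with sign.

+€68.8 billion

Spending multiplier = 1/(1 − MPC) = 1/(1 − 0.69) = 1/0.31 ≈ 3.226.
Need ΔY = +€222 billion, so ΔG = ΔY/k = (+€222 billion) × 0.31 ≈ +€68.8 billion.
The government should increase government spending by €68.8 billion.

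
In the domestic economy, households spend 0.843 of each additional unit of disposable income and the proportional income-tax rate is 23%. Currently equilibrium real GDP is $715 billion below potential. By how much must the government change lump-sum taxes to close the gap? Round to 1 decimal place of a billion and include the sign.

−$297.6 billion

Spending multiplier = 1/(1 − c(1−t)) = 1/(1 − 0.843×0.77) = 1/0.35089 ≈ 2.85.
Tax multiplier = −c·k = −0.843/0.35089 ≈ −2.402. Need ΔY = +$715 billion, so ΔT = ΔY/(−c·k) = −(+$715 billion) × 0.35089 / 0.843 ≈ −$297.6 billion.
The government should cut lump-sum taxes by $297.6 billion.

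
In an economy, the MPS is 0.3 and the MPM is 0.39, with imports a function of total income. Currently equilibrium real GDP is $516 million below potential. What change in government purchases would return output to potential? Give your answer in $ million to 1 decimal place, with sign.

+$356.0 million

MPC = 1 − MPS = 1 − 0.3 = 0.7.
Spending multiplier = 1/(1 − c + m) = 1/(1 − 0.7 + 0.39) = 1/0.69 ≈ 1.449.
Need ΔY = +$516 million, so ΔG = ΔY/k = (+$516 million) × 0.69 ≈ +$356 million.
The government should increase government purchases by $356 million.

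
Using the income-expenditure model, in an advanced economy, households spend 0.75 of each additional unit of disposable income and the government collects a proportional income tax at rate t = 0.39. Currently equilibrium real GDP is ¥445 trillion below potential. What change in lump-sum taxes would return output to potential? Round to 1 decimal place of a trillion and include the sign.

Spending multiplier = 1/(1 − c(1−t)) = 1/(1 − 0.75×0.61) = 1/0.5425 ≈ 1.843.
Tax multiplier = −c·k = −0.75/0.5425 ≈ −1.382. Need ΔY = +¥445 trillion, so ΔT = ΔY/(−c·k) = −(+¥445 trillion) × 0.5425 / 0.75 ≈ −¥321.9 trillion.
The government should cut lump-sum taxes by ¥321.9 trillion.

−¥321.9 trillion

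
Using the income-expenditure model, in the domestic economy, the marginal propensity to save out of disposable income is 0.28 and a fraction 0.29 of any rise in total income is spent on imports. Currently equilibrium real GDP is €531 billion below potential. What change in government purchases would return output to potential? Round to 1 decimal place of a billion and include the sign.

MPC = 1 − MPS = 1 − 0.28 = 0.72.
Spending multiplier = 1/(1 − c + m) = 1/(1 − 0.72 + 0.29) = 1/0.57 ≈ 1.754.
Need ΔY = +€531 billion, so ΔG = ΔY/k = (+€531 billion) × 0.57 ≈ +€302.7 billion.
The government should increase government purchases by €302.7 billion.

+€302.7 billion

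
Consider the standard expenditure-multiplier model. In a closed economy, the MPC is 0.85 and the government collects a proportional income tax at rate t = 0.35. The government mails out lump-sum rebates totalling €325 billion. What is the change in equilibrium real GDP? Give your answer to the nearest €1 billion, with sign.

A lump-sum tax change of −€325 billion shifts disposable income by +€325 billion; first-round consumption changes by −c × ΔT = −0.85 × (−€325 billion) = +€276.25 billion.
Expenditure multiplier = 1/(1 − c(1−t)) = 1/(1 − 0.85×0.65) = 1/0.4475 ≈ 2.235.
The tax multiplier is −c × k ≈ −1.899, so ΔY = k × (−c·ΔT) = (+€276.25 billion) / 0.4475 ≈ +€617 billion.

+€617 billion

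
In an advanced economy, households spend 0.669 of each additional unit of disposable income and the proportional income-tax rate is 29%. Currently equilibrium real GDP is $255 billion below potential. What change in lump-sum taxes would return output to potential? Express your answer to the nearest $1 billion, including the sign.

Spending multiplier = 1/(1 − c(1−t)) = 1/(1 − 0.669×0.71) = 1/0.52501 ≈ 1.905.
Tax multiplier = −c·k = −0.669/0.52501 ≈ −1.274. Need ΔY = +$255 billion, so ΔT = ΔY/(−c·k) = −(+$255 billion) × 0.52501 / 0.669 ≈ −$200 billion.
The government should cut lump-sum taxes by $200 billion.

−$200 billion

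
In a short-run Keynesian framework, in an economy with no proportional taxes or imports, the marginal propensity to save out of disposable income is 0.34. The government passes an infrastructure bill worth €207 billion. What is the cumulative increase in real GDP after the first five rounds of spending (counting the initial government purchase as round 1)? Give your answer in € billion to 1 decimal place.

MPC = 1 − MPS = 1 − 0.34 = 0.66.
Round 1 adds ΔG = €207 billion; each later round is MPC = 0.66 times the previous.
After 5 rounds: 207 + 136.62 + 90.1692 + 59.511672 + 39.27770352 = ΔG·(1 − c^5)/(1 − c) = 207 × (1 − 0.1252332576)/0.34 ≈ €532.6 billion.

€532.6 billion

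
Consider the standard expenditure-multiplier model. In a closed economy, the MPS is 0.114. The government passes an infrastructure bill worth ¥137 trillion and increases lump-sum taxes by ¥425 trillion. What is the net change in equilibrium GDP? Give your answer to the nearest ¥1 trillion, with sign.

MPC = 1 − MPS = 1 − 0.114 = 0.886.
Expenditure multiplier = 1/(1 − MPC) = 1/(1 − 0.886) = 1/0.114 ≈ 8.772.
ΔG contributes k·ΔG = (+¥137 trillion) / 0.114 ≈ +¥1,201.8 trillion.
ΔT of +¥425 trillion changes first-round spending by −c·ΔT = −¥376.55 trillion, contributing k·(−c·ΔT) = (−¥376.55 trillion) / 0.114 ≈ −¥3,303.1 trillion.
Net ΔY = k(ΔG − c·ΔT) = (−¥239.55 trillion) / 0.114 ≈ −¥2,101 trillion.

−¥2,101 trillion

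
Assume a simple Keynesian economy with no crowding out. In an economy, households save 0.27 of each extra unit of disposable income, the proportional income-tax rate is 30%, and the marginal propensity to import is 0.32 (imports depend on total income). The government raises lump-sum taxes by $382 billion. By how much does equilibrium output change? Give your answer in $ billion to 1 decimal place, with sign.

MPC = 1 − MPS = 1 − 0.27 = 0.73.
A lump-sum tax change of +$382 billion shifts disposable income by −$382 billion; first-round consumption changes by −c × ΔT = −0.73 × (+$382 billion) = −$278.86 billion.
Expenditure multiplier = 1/(1 − c(1−t) + m) = 1/(1 − 0.73×0.7 + 0.32) = 1/0.809 ≈ 1.236.
The tax multiplier is −c × k ≈ −0.902, so ΔY = k × (−c·ΔT) = (−$278.86 billion) / 0.809 ≈ −$344.7 billion.

−$344.7 billion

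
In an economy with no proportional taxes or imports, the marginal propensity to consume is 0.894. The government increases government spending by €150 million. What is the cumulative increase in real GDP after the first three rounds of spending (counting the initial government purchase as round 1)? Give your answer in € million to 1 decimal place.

Round 1 adds ΔG = €150 million; each later round is MPC = 0.894 times the previous.
After 3 rounds: 150 + 134.1 + 119.8854 = ΔG·(1 − c^3)/(1 − c) = 150 × (1 − 0.714516984)/0.106 ≈ €404 million.

€404.0 million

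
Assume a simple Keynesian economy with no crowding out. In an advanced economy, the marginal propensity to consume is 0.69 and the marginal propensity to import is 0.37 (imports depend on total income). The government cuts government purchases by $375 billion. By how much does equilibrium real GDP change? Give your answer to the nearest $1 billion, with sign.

−$551 billion

Expenditure multiplier = 1/(1 − c + m) = 1/(1 − 0.69 + 0.37) = 1/0.68 ≈ 1.471.
ΔY = k × ΔG = (−$375 billion) / 0.68 ≈ −$551 billion.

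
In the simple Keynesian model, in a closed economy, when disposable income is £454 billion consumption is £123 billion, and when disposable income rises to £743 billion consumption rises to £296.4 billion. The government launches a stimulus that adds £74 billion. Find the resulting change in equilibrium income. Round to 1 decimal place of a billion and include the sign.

+£185.0 billion

MPC = ΔC/ΔYd = (296.4 − 123)/(743 − 454) = 173.4/289 = 0.6.
Spending multiplier = 1/(1 − MPC) = 1/(1 − 0.6) = 1/0.4 = 2.5.
ΔY = k × ΔG = (+£74 billion) / 0.4 = +£185 billion.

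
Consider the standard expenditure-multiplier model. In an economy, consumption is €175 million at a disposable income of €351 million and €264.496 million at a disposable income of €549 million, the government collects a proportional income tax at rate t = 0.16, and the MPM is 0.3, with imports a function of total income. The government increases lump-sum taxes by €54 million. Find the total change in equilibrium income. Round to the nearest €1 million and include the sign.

−€27 million

MPC = ΔC/ΔYd = (264.496 − 175)/(549 − 351) = 89.496/198 = 0.452.
A lump-sum tax change of +€54 million shifts disposable income by −€54 million; first-round consumption changes by −c × ΔT = −0.452 × (+€54 million) = −€24.408 million.
Expenditure multiplier = 1/(1 − c(1−t) + m) = 1/(1 − 0.452×0.84 + 0.3) = 1/0.92032 ≈ 1.087.
The tax multiplier is −c × k ≈ −0.491, so ΔY = k × (−c·ΔT) = (−€24.408 million) / 0.92032 ≈ −€27 million.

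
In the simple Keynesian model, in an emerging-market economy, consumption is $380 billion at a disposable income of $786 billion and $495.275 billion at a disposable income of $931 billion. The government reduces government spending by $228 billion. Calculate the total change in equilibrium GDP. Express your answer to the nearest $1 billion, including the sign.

MPC = ΔC/ΔYd = (495.275 − 380)/(931 − 786) = 115.275/145 = 0.795.
Expenditure multiplier = 1/(1 − MPC) = 1/(1 − 0.795) = 1/0.205 ≈ 4.878.
ΔY = k × ΔG = (−$228 billion) / 0.205 ≈ −$1,112 billion.

−$1,112 billion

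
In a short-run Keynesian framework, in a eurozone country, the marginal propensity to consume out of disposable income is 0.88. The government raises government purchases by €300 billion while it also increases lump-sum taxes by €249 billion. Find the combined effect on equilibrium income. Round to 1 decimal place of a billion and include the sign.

Expenditure multiplier = 1/(1 − MPC) = 1/(1 − 0.88) = 1/0.12 ≈ 8.333.
ΔG contributes k·ΔG = (+€300 billion) / 0.12 = +€2,500 billion.
ΔT of +€249 billion changes first-round spending by −c·ΔT = −€219.12 billion, contributing k·(−c·ΔT) = (−€219.12 billion) / 0.12 = −€1,826 billion.
Net ΔY = k(ΔG − c·ΔT) = (+€80.88 billion) / 0.12 = +€674 billion.

+€674.0 billion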